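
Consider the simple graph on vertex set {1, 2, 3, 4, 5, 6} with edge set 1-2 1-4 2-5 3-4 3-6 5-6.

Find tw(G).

A width-2 tree decomposition is:
Bags: B1 = {3, 4, 6}  B2 = {1, 4, 6}  B3 = {1, 2, 6}  B4 = {2, 5, 6}
Tree: B1–B2, B2–B3, B3–B4
Each bag holds 3 vertices, so the decomposition has width 2, which upper-bounds the treewidth. The edges 6–3–4–1–2–5–6 form a cycle, so G is not a tree and its treewidth is at least 2. The upper and lower bounds meet at 2, so that is the treewidth.

2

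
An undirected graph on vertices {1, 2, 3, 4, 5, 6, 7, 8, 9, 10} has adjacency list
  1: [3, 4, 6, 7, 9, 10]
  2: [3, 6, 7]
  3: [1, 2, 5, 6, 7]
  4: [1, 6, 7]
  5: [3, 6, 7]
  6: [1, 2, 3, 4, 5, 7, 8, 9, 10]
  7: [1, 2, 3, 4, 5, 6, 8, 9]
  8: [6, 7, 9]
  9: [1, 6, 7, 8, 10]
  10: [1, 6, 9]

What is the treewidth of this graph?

3

A width-3 tree decomposition is:
Bags: B1 = {1, 6, 9, 10}  B2 = {1, 6, 7, 9}  B3 = {1, 3, 6, 7}  B4 = {1, 4, 6, 7}  B5 = {2, 3, 6, 7}  B6 = {3, 5, 6, 7}  B7 = {6, 7, 8, 9}
Tree: B1–B2, B2–B3, B2–B4, B3–B5, B3–B6, B2–B7
Each bag holds 4 vertices, so the decomposition has width 3, which upper-bounds the treewidth. On the other hand G contains the 4-clique {1, 6, 9, 10}. A clique must lie in a single bag of any decomposition, so no decomposition can have width below 3. Hence tw(G) = 3 exactly.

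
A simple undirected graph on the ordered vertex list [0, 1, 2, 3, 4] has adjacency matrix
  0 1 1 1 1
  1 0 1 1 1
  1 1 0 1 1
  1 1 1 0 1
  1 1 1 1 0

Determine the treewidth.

A width-4 tree decomposition is:
Bags: B1 = {0, 1, 2, 3, 4}
Tree: (single bag)
With just one bag of size 5, the width is 5 − 1 = 4, so tw(G) ≤ 4. On the other hand G contains the 5-clique {0, 1, 2, 3, 4}. A clique must lie in a single bag of any decomposition, so no decomposition can have width below 4. Combining the bounds, tw(G) = 4.

4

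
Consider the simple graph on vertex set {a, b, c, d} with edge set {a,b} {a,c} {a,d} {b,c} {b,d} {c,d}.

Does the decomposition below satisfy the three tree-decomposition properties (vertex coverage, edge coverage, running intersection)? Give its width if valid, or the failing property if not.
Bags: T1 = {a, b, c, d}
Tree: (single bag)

Yes; width 3.

Vertex coverage: the bags together contain {a, b, c, d}, the full vertex set. Edge coverage: each edge of G has both endpoints in at least one bag. Running intersection: for every vertex, the bags containing it form a connected subtree. All three properties hold, so this is a valid tree decomposition of width max|bag| − 1 = 3, and hence tw(G) ≤ 3.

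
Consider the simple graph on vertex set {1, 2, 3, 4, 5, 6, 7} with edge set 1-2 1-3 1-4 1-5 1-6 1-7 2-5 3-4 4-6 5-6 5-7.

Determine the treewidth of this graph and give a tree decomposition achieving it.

Treewidth 2.
One such decomposition:
Bags: B1 = {1, 5, 6}  B2 = {1, 5, 7}  B3 = {1, 2, 5}  B4 = {1, 4, 6}  B5 = {1, 3, 4}
Tree: B1–B2, B1–B3, B1–B4, B4–B5

Every bag has size at most 3, so the width is 3 − 1 = 2 and tw(G) ≤ 2. For the lower bound, the 3 vertices {1, 3, 4} are pairwise adjacent, and any tree decomposition puts a clique entirely inside one bag — forcing width ≥ 2. Hence tw(G) = 2 exactly.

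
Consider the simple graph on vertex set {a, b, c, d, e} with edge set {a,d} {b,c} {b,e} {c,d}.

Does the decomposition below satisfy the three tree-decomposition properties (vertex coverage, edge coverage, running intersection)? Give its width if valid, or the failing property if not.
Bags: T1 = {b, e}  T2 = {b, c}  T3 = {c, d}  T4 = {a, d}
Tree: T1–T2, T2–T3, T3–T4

Every vertex of G appears in some bag (union = {a, b, c, d, e}); every edge is covered by a bag; and for each vertex v the set of bags containing v is connected in the bag tree. The decomposition is therefore valid. The largest bag has 2 vertices, so the width is 1.

Yes; width 1.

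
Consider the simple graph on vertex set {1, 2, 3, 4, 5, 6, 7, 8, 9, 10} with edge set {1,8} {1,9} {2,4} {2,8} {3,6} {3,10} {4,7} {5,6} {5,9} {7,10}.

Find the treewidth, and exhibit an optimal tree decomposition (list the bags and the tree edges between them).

Treewidth 2.
Bags: B1 = {3, 7, 10}  B2 = {3, 4, 7}  B3 = {2, 3, 4}  B4 = {2, 3, 8}  B5 = {1, 3, 8}  B6 = {1, 3, 9}  B7 = {3, 5, 9}  B8 = {3, 5, 6}
Tree: B1–B2, B2–B3, B3–B4, B4–B5, B5–B6, B6–B7, B7–B8

The largest bag has 3 vertices, giving width 2; this decomposition certifies tw(G) ≤ 2. The edges 3–10–7–4–2–8–1–9–5–6–3 form a cycle, so G is not a tree and its treewidth is at least 2. Therefore the treewidth is 2.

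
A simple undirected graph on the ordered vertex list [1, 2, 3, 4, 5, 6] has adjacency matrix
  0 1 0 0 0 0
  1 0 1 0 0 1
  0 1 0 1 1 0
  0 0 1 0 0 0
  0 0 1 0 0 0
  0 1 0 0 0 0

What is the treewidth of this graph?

1

A width-1 tree decomposition is:
Bags: B1 = {2, 6}  B2 = {2, 3}  B3 = {3, 4}  B4 = {1, 2}  B5 = {3, 5}
Tree: B1–B2, B2–B3, B1–B4, B3–B5
The largest bag has 2 vertices, giving width 1; this decomposition certifies tw(G) ≤ 1. Since G has at least one edge (e.g. 6–2), it is not an edgeless graph, so tw(G) ≥ 1. Combining the bounds, tw(G) = 1.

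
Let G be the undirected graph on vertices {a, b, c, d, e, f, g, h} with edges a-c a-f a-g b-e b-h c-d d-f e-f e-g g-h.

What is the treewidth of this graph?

A width-2 tree decomposition is:
Bags: B1 = {b, e, h}  B2 = {e, g, h}  B3 = {e, f, g}  B4 = {a, f, g}  B5 = {a, d, f}  B6 = {a, c, d}
Tree: B1–B2, B2–B3, B3–B4, B4–B5, B5–B6
Every bag has size at most 3, so the width is 3 − 1 = 2 and tw(G) ≤ 2. For the lower bound, G contains the cycle b–h–g–e–b, so G is not a forest; only forests have treewidth ≤ 1, hence tw(G) ≥ 2. Therefore the treewidth is 2.

2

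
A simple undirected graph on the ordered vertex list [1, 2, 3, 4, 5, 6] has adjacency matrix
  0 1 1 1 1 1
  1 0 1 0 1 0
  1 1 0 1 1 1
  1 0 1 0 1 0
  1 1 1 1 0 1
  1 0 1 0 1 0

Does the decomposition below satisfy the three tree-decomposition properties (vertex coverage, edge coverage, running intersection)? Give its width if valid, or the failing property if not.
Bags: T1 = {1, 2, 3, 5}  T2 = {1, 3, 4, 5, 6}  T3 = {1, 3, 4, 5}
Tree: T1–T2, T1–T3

No — bags containing vertex 4 are not connected in the tree.

A tree decomposition must satisfy three properties: every vertex lies in some bag; for every edge, both endpoints lie together in some bag; and for every vertex, the bags containing it form a connected subtree. Here bags containing vertex 4 are not connected in the tree, so the decomposition is invalid.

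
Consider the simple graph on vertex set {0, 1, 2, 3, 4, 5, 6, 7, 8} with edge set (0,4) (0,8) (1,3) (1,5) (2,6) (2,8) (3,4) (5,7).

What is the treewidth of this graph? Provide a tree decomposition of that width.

Every bag has size at most 2, so the width is 2 − 1 = 1 and tw(G) ≤ 1. Any graph with an edge has treewidth ≥ 1, and G has the edge 6–2. Hence tw(G) = 1 exactly.

Treewidth 1.
One such decomposition:
Bags: B1 = {2, 6}  B2 = {2, 8}  B3 = {0, 8}  B4 = {0, 4}  B5 = {3, 4}  B6 = {1, 3}  B7 = {1, 5}  B8 = {5, 7}
Tree: B1–B2, B2–B3, B3–B4, B4–B5, B5–B6, B6–B7, B7–B8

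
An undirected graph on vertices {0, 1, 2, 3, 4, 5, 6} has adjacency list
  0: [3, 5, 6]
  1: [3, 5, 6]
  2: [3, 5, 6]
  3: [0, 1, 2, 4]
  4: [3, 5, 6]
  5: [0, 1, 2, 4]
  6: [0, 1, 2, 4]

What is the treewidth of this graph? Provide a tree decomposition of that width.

Treewidth 3.
Bags: B1 = {3, 4, 5, 6}  B2 = {0, 3, 5, 6}  B3 = {1, 3, 5, 6}  B4 = {2, 3, 5, 6}
Tree: B1–B2, B2–B3, B3–B4

Each bag holds 4 vertices, so the decomposition has width 3, which upper-bounds the treewidth. For the lower bound: the 4 vertex sets {4,6}, {0,3}, {5}, {1} are disjoint, each induces a connected subgraph, and every pair is joined by at least one edge of G. Contracting each set to a single vertex therefore yields K_{4} as a minor, and since treewidth is minor-monotone, tw(G) ≥ tw(K_{4}) = 3. Therefore the treewidth is 3.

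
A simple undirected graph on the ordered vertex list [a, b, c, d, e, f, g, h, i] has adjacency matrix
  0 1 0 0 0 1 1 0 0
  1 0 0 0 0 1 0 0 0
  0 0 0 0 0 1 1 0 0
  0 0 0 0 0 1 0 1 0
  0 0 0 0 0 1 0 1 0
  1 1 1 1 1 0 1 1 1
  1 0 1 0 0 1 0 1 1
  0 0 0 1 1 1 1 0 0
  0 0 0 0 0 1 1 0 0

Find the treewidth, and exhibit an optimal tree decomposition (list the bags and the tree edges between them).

Every bag has size at most 3, so the width is 3 − 1 = 2 and tw(G) ≤ 2. For the lower bound, the 3 vertices {d, f, h} are pairwise adjacent, and any tree decomposition puts a clique entirely inside one bag — forcing width ≥ 2. Hence tw(G) = 2 exactly.

Treewidth 2.
One such decomposition:
Bags: B1 = {c, f, g}  B2 = {a, f, g}  B3 = {a, b, f}  B4 = {f, g, i}  B5 = {f, g, h}  B6 = {d, f, h}  B7 = {e, f, h}
Tree: B1–B2, B2–B3, B1–B4, B2–B5, B5–B6, B6–B7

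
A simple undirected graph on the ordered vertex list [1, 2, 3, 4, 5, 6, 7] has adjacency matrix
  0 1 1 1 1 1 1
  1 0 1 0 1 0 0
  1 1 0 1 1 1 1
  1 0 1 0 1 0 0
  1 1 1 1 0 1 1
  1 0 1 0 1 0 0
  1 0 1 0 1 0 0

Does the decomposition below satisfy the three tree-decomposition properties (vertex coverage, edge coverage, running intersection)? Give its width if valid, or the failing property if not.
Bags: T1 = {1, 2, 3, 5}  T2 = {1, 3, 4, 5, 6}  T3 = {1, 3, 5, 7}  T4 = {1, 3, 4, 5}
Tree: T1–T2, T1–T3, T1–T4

A tree decomposition must satisfy three properties: every vertex lies in some bag; for every edge, both endpoints lie together in some bag; and for every vertex, the bags containing it form a connected subtree. Here bags containing vertex 4 are not connected in the tree, so the decomposition is invalid.

No — bags containing vertex 4 are not connected in the tree.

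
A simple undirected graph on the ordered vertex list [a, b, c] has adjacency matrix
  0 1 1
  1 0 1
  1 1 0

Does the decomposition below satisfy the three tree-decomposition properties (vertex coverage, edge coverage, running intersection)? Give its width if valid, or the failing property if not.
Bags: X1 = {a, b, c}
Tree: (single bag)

Yes; width 2.

Checking the three conditions: (i) the bags cover all of {a, b, c}; (ii) for each edge, some bag contains both endpoints; (iii) the bags containing any fixed vertex form a subtree. All hold, so the decomposition is valid with width 3 − 1 = 2.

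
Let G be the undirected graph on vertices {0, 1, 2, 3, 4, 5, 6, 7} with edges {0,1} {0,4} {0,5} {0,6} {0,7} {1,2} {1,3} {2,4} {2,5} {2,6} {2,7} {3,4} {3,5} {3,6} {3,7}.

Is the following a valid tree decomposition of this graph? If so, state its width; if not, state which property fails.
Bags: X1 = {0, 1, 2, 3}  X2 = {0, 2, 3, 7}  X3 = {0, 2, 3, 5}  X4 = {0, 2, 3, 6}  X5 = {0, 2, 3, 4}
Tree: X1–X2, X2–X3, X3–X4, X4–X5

Vertex coverage: the bags together contain {0, 1, 2, 3, 4, 5, 6, 7}, the full vertex set. Edge coverage: each edge of G has both endpoints in at least one bag. Running intersection: for every vertex, the bags containing it form a connected subtree. All three properties hold, so this is a valid tree decomposition of width max|bag| − 1 = 3, and hence tw(G) ≤ 3.

Yes; width 3.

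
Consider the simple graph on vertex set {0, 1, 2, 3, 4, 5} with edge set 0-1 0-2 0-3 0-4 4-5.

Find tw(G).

1

A width-1 tree decomposition is:
Bags: B1 = {0, 3}  B2 = {0, 4}  B3 = {0, 2}  B4 = {4, 5}  B5 = {0, 1}
Tree: B1–B2, B1–B3, B2–B4, B3–B5
Every bag has size at most 2, so the width is 2 − 1 = 1 and tw(G) ≤ 1. G has an edge, so its treewidth is at least 1. The upper and lower bounds meet at 1, so that is the treewidth.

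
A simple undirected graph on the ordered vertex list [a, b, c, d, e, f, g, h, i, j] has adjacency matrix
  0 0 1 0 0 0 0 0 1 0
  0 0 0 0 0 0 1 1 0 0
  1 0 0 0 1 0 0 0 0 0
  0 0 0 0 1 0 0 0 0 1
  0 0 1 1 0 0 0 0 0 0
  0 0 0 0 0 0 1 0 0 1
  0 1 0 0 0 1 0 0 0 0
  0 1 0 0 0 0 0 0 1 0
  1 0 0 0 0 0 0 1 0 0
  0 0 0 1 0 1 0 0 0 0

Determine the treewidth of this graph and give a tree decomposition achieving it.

Every bag has size at most 3, so the width is 3 − 1 = 2 and tw(G) ≤ 2. The edges f–j–d–e–c–a–i–h–b–g–f form a cycle, so G is not a tree and its treewidth is at least 2. Combining the bounds, tw(G) = 2.

Treewidth 2.
One such decomposition:
Bags: B1 = {d, f, j}  B2 = {d, e, f}  B3 = {c, e, f}  B4 = {a, c, f}  B5 = {a, f, i}  B6 = {f, h, i}  B7 = {b, f, h}  B8 = {b, f, g}
Tree: B1–B2, B2–B3, B3–B4, B4–B5, B5–B6, B6–B7, B7–B8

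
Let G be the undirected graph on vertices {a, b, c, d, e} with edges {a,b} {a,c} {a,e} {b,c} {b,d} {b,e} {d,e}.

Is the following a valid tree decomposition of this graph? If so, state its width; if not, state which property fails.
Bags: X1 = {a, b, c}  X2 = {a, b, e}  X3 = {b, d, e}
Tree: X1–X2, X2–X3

Yes; width 2.

Every vertex of G appears in some bag (union = {a, b, c, d, e}); every edge is covered by a bag; and for each vertex v the set of bags containing v is connected in the bag tree. The decomposition is therefore valid. The largest bag has 3 vertices, so the width is 2.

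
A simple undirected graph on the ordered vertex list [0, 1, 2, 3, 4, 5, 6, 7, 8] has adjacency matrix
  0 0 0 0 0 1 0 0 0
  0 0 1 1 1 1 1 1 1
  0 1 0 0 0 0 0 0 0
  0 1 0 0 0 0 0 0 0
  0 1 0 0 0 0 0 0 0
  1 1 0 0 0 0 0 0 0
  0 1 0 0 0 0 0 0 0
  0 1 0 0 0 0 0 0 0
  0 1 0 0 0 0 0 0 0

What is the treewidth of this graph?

1

A width-1 tree decomposition is:
Bags: B1 = {1, 5}  B2 = {1, 3}  B3 = {1, 2}  B4 = {1, 7}  B5 = {1, 4}  B6 = {1, 8}  B7 = {0, 5}  B8 = {1, 6}
Tree: B1–B2, B1–B3, B3–B4, B2–B5, B5–B6, B1–B7, B4–B8
The largest bag has 2 vertices, giving width 1; this decomposition certifies tw(G) ≤ 1. G has an edge, so its treewidth is at least 1. The upper and lower bounds meet at 1, so that is the treewidth.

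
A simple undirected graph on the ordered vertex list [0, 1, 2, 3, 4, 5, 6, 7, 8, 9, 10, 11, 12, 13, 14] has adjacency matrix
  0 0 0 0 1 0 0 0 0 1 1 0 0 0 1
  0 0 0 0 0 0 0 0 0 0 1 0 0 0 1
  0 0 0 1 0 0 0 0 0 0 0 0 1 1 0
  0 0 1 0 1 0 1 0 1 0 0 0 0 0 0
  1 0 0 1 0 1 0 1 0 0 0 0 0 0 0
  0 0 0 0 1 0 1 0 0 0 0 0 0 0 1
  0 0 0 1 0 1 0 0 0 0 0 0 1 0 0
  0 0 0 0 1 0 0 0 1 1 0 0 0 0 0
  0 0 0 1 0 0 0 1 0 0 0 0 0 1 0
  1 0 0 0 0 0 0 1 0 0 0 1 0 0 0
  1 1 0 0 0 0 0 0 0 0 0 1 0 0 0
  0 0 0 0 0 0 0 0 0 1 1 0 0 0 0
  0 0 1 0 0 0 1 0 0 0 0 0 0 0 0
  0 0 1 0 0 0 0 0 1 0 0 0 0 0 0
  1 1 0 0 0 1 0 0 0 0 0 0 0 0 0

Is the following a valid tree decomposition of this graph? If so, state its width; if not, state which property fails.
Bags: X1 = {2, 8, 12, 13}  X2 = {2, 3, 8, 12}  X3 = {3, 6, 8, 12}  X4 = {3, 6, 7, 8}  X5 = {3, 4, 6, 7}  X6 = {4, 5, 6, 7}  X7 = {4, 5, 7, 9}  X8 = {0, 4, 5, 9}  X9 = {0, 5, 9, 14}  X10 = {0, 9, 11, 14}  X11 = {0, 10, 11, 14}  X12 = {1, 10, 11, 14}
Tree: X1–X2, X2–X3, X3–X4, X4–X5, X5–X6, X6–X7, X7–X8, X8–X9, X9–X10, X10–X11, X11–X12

Yes; width 3.

Vertex coverage: the bags together contain {0, 1, 2, 3, 4, 5, 6, 7, 8, 9, 10, 11, 12, 13, 14}, the full vertex set. Edge coverage: each edge of G has both endpoints in at least one bag. Running intersection: for every vertex, the bags containing it form a connected subtree. All three properties hold, so this is a valid tree decomposition of width max|bag| − 1 = 3, and hence tw(G) ≤ 3.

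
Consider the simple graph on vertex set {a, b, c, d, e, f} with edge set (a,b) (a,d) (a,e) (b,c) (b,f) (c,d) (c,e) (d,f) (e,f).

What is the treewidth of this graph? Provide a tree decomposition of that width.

Every bag has size at most 4, so the width is 4 − 1 = 3 and tw(G) ≤ 3. For the lower bound: the 4 vertex sets {b,c}, {a,d}, {f}, {e} are disjoint, each induces a connected subgraph, and every pair is joined by at least one edge of G. Contracting each set to a single vertex therefore yields K_{4} as a minor, and since treewidth is minor-monotone, tw(G) ≥ tw(K_{4}) = 3. Hence tw(G) = 3 exactly.

Treewidth 3.
One optimal decomposition is:
Bags: B1 = {a, b, c, f}  B2 = {a, c, d, f}  B3 = {a, c, e, f}
Tree: B1–B2, B2–B3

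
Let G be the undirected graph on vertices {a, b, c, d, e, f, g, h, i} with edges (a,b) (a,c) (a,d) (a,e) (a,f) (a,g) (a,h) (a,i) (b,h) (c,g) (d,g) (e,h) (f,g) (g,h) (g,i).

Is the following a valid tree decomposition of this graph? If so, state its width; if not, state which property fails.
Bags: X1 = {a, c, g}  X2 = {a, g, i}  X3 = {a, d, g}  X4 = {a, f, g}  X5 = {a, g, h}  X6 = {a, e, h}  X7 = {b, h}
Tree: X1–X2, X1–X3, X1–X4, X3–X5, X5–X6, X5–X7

A tree decomposition must satisfy three properties: every vertex lies in some bag; for every edge, both endpoints lie together in some bag; and for every vertex, the bags containing it form a connected subtree. Here edge (a,b) lies in no bag, so the decomposition is invalid.

No — edge (a,b) lies in no bag.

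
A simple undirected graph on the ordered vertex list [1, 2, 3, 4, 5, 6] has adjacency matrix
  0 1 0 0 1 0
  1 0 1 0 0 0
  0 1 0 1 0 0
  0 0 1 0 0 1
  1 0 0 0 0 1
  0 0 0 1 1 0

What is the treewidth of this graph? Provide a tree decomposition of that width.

Each bag holds 3 vertices, so the decomposition has width 2, which upper-bounds the treewidth. For the lower bound, G contains the cycle 1–2–3–4–6–5–1, so G is not a forest; only forests have treewidth ≤ 1, hence tw(G) ≥ 2. Combining the bounds, tw(G) = 2.

Treewidth 2.
Bags: B1 = {1, 2, 3}  B2 = {1, 3, 4}  B3 = {1, 4, 6}  B4 = {1, 5, 6}
Tree: B1–B2, B2–B3, B3–B4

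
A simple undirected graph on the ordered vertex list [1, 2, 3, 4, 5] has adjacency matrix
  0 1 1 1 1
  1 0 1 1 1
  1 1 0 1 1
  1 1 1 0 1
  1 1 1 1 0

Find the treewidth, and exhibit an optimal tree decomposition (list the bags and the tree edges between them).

Treewidth 4.
One such decomposition:
Bags: B1 = {1, 2, 3, 4, 5}
Tree: (single bag)

With just one bag of size 5, the width is 5 − 1 = 4, so tw(G) ≤ 4. On the other hand G contains the 5-clique {1, 2, 3, 4, 5}. A clique must lie in a single bag of any decomposition, so no decomposition can have width below 4. Hence tw(G) = 4 exactly.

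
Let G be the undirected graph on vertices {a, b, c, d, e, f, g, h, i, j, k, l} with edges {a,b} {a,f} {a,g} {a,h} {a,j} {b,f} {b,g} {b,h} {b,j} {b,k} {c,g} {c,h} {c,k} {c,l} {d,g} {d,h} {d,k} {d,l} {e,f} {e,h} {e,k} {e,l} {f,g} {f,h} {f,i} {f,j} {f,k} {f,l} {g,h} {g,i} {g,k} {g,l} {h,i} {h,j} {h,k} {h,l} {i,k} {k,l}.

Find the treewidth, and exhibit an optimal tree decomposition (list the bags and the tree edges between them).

The largest bag has 5 vertices, giving width 4; this decomposition certifies tw(G) ≤ 4. For the lower bound, the 5 vertices {d, g, h, k, l} are pairwise adjacent, and any tree decomposition puts a clique entirely inside one bag — forcing width ≥ 4. Therefore the treewidth is 4.

Treewidth 4.
One optimal decomposition is:
Bags: B1 = {f, g, h, i, k}  B2 = {f, g, h, k, l}  B3 = {d, g, h, k, l}  B4 = {b, f, g, h, k}  B5 = {c, g, h, k, l}  B6 = {a, b, f, g, h}  B7 = {a, b, f, h, j}  B8 = {e, f, h, k, l}
Tree: B1–B2, B2–B3, B2–B4, B3–B5, B4–B6, B6–B7, B2–B8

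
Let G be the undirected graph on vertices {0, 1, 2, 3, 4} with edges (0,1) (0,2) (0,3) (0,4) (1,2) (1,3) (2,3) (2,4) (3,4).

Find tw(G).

3

A width-3 tree decomposition is:
Bags: B1 = {0, 1, 2, 3}  B2 = {0, 2, 3, 4}
Tree: B1–B2
Each bag holds 4 vertices, so the decomposition has width 3, which upper-bounds the treewidth. For the lower bound, the 4 vertices {0, 1, 2, 3} are pairwise adjacent, and any tree decomposition puts a clique entirely inside one bag — forcing width ≥ 3. Combining the bounds, tw(G) = 3.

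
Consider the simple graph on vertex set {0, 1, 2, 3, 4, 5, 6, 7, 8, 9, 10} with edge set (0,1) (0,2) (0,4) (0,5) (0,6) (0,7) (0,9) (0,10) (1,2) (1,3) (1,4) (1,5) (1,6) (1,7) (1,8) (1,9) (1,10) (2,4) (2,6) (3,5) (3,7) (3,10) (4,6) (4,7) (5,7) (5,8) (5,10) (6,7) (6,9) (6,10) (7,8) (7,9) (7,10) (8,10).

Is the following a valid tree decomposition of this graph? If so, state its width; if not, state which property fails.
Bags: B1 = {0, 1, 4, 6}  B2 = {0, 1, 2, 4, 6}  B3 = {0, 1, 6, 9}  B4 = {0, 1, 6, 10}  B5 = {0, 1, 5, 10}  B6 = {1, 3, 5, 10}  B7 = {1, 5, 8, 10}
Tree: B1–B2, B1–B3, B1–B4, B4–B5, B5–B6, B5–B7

A tree decomposition must satisfy three properties: every vertex lies in some bag; for every edge, both endpoints lie together in some bag; and for every vertex, the bags containing it form a connected subtree. Here vertex 7 appears in no bag, so the decomposition is invalid.

No — vertex 7 appears in no bag.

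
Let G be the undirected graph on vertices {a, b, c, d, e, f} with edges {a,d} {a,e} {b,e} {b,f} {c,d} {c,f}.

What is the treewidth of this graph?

A width-2 tree decomposition is:
Bags: B1 = {a, c, d}  B2 = {a, c, f}  B3 = {a, b, f}  B4 = {a, b, e}
Tree: B1–B2, B2–B3, B3–B4
The largest bag has 3 vertices, giving width 2; this decomposition certifies tw(G) ≤ 2. For the lower bound, G contains the cycle a–d–c–f–b–e–a, so G is not a forest; only forests have treewidth ≤ 1, hence tw(G) ≥ 2. The upper and lower bounds meet at 2, so that is the treewidth.

2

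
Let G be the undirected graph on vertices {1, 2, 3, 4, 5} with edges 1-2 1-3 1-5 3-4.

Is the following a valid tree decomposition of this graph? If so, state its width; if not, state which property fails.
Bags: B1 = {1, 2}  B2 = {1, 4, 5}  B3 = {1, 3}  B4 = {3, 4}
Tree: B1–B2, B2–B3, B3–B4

A tree decomposition must satisfy three properties: every vertex lies in some bag; for every edge, both endpoints lie together in some bag; and for every vertex, the bags containing it form a connected subtree. Here bags containing vertex 4 are not connected in the tree, so the decomposition is invalid.

No — bags containing vertex 4 are not connected in the tree.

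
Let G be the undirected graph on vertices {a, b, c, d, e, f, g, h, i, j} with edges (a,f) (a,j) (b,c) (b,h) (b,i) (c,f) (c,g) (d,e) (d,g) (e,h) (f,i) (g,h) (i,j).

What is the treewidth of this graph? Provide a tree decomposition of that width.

Treewidth 2.
Bags: B1 = {d, e, h}  B2 = {d, g, h}  B3 = {b, g, h}  B4 = {b, c, g}  B5 = {b, c, i}  B6 = {c, f, i}  B7 = {f, i, j}  B8 = {a, f, j}
Tree: B1–B2, B2–B3, B3–B4, B4–B5, B5–B6, B6–B7, B7–B8

Each bag holds 3 vertices, so the decomposition has width 2, which upper-bounds the treewidth. For the lower bound, G contains the cycle e–d–g–h–e, so G is not a forest; only forests have treewidth ≤ 1, hence tw(G) ≥ 2. Hence tw(G) = 2 exactly.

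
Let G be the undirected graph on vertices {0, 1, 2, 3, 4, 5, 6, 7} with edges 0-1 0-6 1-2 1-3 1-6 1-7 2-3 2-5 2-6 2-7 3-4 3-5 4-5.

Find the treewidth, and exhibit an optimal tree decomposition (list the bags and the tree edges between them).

Treewidth 2.
One optimal decomposition is:
Bags: B1 = {1, 2, 3}  B2 = {2, 3, 5}  B3 = {3, 4, 5}  B4 = {1, 2, 6}  B5 = {1, 2, 7}  B6 = {0, 1, 6}
Tree: B1–B2, B2–B3, B1–B4, B4–B5, B4–B6

The largest bag has 3 vertices, giving width 2; this decomposition certifies tw(G) ≤ 2. Conversely, {0, 1, 6} is a clique of size 3, and the vertices of any clique must share a bag in every tree decomposition; so some bag has ≥ 3 vertices and tw(G) ≥ 2. Therefore the treewidth is 2.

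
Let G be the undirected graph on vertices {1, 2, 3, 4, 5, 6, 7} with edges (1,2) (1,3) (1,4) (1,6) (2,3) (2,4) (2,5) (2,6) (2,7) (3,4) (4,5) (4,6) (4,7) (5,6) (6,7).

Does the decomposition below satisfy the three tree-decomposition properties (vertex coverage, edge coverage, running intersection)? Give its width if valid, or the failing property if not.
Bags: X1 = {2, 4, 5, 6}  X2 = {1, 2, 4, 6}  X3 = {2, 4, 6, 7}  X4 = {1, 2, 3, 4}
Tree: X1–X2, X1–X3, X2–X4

Checking the three conditions: (i) the bags cover all of {1, 2, 3, 4, 5, 6, 7}; (ii) for each edge, some bag contains both endpoints; (iii) the bags containing any fixed vertex form a subtree. All hold, so the decomposition is valid with width 4 − 1 = 3.

Yes; width 3.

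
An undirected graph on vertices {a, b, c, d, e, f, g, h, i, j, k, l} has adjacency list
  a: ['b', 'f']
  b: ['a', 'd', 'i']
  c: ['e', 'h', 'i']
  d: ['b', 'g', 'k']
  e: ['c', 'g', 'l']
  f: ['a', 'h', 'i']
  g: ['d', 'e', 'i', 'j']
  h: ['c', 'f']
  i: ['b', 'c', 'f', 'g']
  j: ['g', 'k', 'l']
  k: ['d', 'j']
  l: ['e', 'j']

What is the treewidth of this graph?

A width-3 tree decomposition is:
Bags: B1 = {e, j, k, l}  B2 = {e, g, j, k}  B3 = {d, e, g, k}  B4 = {c, d, e, g}  B5 = {c, d, g, i}  B6 = {b, c, d, i}  B7 = {b, c, h, i}  B8 = {b, f, h, i}  B9 = {a, b, f, h}
Tree: B1–B2, B2–B3, B3–B4, B4–B5, B5–B6, B6–B7, B7–B8, B8–B9
Every bag has size at most 4, so the width is 4 − 1 = 3 and tw(G) ≤ 3. For the lower bound: the 4 vertex sets {j,k,l}, {e}, {g}, {b,c,d,i} are disjoint, each induces a connected subgraph, and every pair is joined by at least one edge of G. Contracting each set to a single vertex therefore yields K_{4} as a minor, and since treewidth is minor-monotone, tw(G) ≥ tw(K_{4}) = 3. The upper and lower bounds meet at 3, so that is the treewidth.

3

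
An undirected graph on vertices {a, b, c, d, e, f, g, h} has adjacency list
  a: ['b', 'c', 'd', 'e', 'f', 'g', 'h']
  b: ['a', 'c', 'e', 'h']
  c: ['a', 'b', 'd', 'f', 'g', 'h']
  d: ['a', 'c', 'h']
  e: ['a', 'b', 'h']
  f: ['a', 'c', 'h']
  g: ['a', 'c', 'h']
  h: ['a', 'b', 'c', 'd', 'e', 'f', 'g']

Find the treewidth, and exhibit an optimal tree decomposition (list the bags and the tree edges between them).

Treewidth 3.
Bags: B1 = {a, c, g, h}  B2 = {a, c, f, h}  B3 = {a, b, c, h}  B4 = {a, b, e, h}  B5 = {a, c, d, h}
Tree: B1–B2, B2–B3, B3–B4, B2–B5

Each bag holds 4 vertices, so the decomposition has width 3, which upper-bounds the treewidth. For the lower bound, the 4 vertices {a, b, e, h} are pairwise adjacent, and any tree decomposition puts a clique entirely inside one bag — forcing width ≥ 3. Therefore the treewidth is 3.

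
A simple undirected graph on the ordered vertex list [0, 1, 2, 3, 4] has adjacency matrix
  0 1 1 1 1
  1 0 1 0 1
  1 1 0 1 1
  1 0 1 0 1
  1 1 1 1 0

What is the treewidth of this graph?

A width-3 tree decomposition is:
Bags: B1 = {0, 2, 3, 4}  B2 = {0, 1, 2, 4}
Tree: B1–B2
Each bag holds 4 vertices, so the decomposition has width 3, which upper-bounds the treewidth. On the other hand G contains the 4-clique {0, 1, 2, 4}. A clique must lie in a single bag of any decomposition, so no decomposition can have width below 3. The upper and lower bounds meet at 3, so that is the treewidth.

3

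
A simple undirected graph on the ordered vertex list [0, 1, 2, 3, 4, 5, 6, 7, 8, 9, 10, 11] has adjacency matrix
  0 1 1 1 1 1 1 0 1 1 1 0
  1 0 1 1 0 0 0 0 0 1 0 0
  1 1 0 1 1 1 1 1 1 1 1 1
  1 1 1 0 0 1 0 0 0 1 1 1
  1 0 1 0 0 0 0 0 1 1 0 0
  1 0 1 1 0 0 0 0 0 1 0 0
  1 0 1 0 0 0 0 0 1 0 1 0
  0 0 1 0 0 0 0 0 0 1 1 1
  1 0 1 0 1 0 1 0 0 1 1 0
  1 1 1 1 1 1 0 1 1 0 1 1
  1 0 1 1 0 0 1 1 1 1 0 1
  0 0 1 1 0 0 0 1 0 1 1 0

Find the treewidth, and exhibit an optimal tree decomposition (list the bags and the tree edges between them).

The largest bag has 5 vertices, giving width 4; this decomposition certifies tw(G) ≤ 4. Conversely, {0, 2, 8, 9, 10} is a clique of size 5, and the vertices of any clique must share a bag in every tree decomposition; so some bag has ≥ 5 vertices and tw(G) ≥ 4. Hence tw(G) = 4 exactly.

Treewidth 4.
Bags: B1 = {0, 2, 8, 9, 10}  B2 = {0, 2, 6, 8, 10}  B3 = {0, 2, 3, 9, 10}  B4 = {0, 2, 3, 5, 9}  B5 = {2, 3, 9, 10, 11}  B6 = {0, 1, 2, 3, 9}  B7 = {0, 2, 4, 8, 9}  B8 = {2, 7, 9, 10, 11}
Tree: B1–B2, B1–B3, B3–B4, B3–B5, B4–B6, B1–B7, B5–B8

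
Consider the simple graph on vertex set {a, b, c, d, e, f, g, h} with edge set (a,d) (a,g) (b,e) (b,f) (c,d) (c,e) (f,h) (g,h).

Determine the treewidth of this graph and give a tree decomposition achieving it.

Treewidth 2.
Bags: B1 = {f, g, h}  B2 = {b, f, g}  B3 = {b, e, g}  B4 = {c, e, g}  B5 = {c, d, g}  B6 = {a, d, g}
Tree: B1–B2, B2–B3, B3–B4, B4–B5, B5–B6

The largest bag has 3 vertices, giving width 2; this decomposition certifies tw(G) ≤ 2. Since g–h–f–b–e–c–d–a–g is a cycle in G, G is not acyclic. Forests are exactly the graphs of treewidth ≤ 1, so tw(G) ≥ 2. Combining the bounds, tw(G) = 2.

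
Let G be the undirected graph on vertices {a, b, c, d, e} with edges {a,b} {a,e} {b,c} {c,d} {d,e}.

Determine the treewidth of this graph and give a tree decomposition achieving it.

Treewidth 2.
One optimal decomposition is:
Bags: B1 = {a, b, e}  B2 = {b, c, e}  B3 = {c, d, e}
Tree: B1–B2, B2–B3

Each bag holds 3 vertices, so the decomposition has width 2, which upper-bounds the treewidth. Since e–a–b–c–d–e is a cycle in G, G is not acyclic. Forests are exactly the graphs of treewidth ≤ 1, so tw(G) ≥ 2. Therefore the treewidth is 2.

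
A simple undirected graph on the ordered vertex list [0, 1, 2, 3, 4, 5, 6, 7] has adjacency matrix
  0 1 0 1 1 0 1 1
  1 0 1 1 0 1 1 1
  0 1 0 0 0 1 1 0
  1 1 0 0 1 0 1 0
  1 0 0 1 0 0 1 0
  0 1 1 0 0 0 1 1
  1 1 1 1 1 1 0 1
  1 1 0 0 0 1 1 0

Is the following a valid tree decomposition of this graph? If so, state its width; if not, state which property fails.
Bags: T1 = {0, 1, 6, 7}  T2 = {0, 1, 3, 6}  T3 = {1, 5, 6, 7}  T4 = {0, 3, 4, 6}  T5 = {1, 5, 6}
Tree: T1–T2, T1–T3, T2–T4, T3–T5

No — vertex 2 appears in no bag.

A tree decomposition must satisfy three properties: every vertex lies in some bag; for every edge, both endpoints lie together in some bag; and for every vertex, the bags containing it form a connected subtree. Here vertex 2 appears in no bag, so the decomposition is invalid.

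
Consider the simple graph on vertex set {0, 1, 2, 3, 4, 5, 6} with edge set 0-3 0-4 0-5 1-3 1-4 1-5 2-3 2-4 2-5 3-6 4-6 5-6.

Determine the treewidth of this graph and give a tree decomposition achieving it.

Treewidth 3.
One such decomposition:
Bags: B1 = {0, 3, 4, 5}  B2 = {2, 3, 4, 5}  B3 = {1, 3, 4, 5}  B4 = {3, 4, 5, 6}
Tree: B1–B2, B2–B3, B3–B4

Every bag has size at most 4, so the width is 4 − 1 = 3 and tw(G) ≤ 3. For the lower bound: the 4 vertex sets {0,3}, {2,4}, {5}, {1} are disjoint, each induces a connected subgraph, and every pair is joined by at least one edge of G. Contracting each set to a single vertex therefore yields K_{4} as a minor, and since treewidth is minor-monotone, tw(G) ≥ tw(K_{4}) = 3. The upper and lower bounds meet at 3, so that is the treewidth.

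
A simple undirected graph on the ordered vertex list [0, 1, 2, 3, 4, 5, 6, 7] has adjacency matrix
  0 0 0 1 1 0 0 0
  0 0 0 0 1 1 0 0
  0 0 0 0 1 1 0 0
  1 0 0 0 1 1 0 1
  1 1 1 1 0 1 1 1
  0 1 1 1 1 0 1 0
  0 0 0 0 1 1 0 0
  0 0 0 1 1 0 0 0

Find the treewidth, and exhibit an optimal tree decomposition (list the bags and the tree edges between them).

Treewidth 2.
Bags: B1 = {3, 4, 7}  B2 = {3, 4, 5}  B3 = {2, 4, 5}  B4 = {4, 5, 6}  B5 = {0, 3, 4}  B6 = {1, 4, 5}
Tree: B1–B2, B2–B3, B3–B4, B2–B5, B4–B6

Each bag holds 3 vertices, so the decomposition has width 2, which upper-bounds the treewidth. For the lower bound, the 3 vertices {0, 3, 4} are pairwise adjacent, and any tree decomposition puts a clique entirely inside one bag — forcing width ≥ 2. Hence tw(G) = 2 exactly.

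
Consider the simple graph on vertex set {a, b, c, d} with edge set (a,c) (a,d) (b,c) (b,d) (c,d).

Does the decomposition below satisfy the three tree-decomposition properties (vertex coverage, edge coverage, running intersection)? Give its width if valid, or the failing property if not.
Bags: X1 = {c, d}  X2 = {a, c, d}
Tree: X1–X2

No — vertex b appears in no bag.

A tree decomposition must satisfy three properties: every vertex lies in some bag; for every edge, both endpoints lie together in some bag; and for every vertex, the bags containing it form a connected subtree. Here vertex b appears in no bag, so the decomposition is invalid.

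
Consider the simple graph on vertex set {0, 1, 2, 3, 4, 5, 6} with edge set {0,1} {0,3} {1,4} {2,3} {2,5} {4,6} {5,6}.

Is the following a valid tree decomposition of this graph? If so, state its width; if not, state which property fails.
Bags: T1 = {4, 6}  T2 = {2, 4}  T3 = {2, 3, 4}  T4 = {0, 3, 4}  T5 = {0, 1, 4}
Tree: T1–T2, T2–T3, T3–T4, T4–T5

A tree decomposition must satisfy three properties: every vertex lies in some bag; for every edge, both endpoints lie together in some bag; and for every vertex, the bags containing it form a connected subtree. Here vertex 5 appears in no bag, so the decomposition is invalid.

No — vertex 5 appears in no bag.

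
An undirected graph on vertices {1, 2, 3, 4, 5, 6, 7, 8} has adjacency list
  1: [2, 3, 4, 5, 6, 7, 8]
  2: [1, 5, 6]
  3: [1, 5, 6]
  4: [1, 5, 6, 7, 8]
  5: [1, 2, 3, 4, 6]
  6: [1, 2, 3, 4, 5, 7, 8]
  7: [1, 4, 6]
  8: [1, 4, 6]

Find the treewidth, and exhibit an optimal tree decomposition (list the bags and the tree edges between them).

Every bag has size at most 4, so the width is 4 − 1 = 3 and tw(G) ≤ 3. On the other hand G contains the 4-clique {1, 2, 5, 6}. A clique must lie in a single bag of any decomposition, so no decomposition can have width below 3. The upper and lower bounds meet at 3, so that is the treewidth.

Treewidth 3.
One such decomposition:
Bags: B1 = {1, 2, 5, 6}  B2 = {1, 4, 5, 6}  B3 = {1, 4, 6, 8}  B4 = {1, 4, 6, 7}  B5 = {1, 3, 5, 6}
Tree: B1–B2, B2–B3, B3–B4, B1–B5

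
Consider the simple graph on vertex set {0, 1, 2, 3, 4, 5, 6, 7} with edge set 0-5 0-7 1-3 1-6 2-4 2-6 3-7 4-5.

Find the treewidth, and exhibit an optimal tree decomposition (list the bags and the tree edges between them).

The largest bag has 3 vertices, giving width 2; this decomposition certifies tw(G) ≤ 2. For the lower bound, G contains the cycle 0–5–4–2–6–1–3–7–0, so G is not a forest; only forests have treewidth ≤ 1, hence tw(G) ≥ 2. The upper and lower bounds meet at 2, so that is the treewidth.

Treewidth 2.
One such decomposition:
Bags: B1 = {0, 4, 5}  B2 = {0, 2, 4}  B3 = {0, 2, 6}  B4 = {0, 1, 6}  B5 = {0, 1, 3}  B6 = {0, 3, 7}
Tree: B1–B2, B2–B3, B3–B4, B4–B5, B5–B6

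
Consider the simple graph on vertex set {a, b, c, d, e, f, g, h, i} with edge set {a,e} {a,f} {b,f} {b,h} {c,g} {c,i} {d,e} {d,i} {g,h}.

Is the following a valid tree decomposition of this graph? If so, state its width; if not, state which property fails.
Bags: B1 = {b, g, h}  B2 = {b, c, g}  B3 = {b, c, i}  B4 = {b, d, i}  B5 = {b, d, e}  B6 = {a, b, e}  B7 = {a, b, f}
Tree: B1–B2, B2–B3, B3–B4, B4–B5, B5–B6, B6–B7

Yes; width 2.

Every vertex of G appears in some bag (union = {a, b, c, d, e, f, g, h, i}); every edge is covered by a bag; and for each vertex v the set of bags containing v is connected in the bag tree. The decomposition is therefore valid. The largest bag has 3 vertices, so the width is 2.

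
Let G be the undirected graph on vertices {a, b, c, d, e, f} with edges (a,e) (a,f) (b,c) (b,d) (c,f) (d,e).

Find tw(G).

A width-2 tree decomposition is:
Bags: B1 = {b, c, f}  B2 = {a, b, f}  B3 = {a, b, e}  B4 = {b, d, e}
Tree: B1–B2, B2–B3, B3–B4
Every bag has size at most 3, so the width is 3 − 1 = 2 and tw(G) ≤ 2. Since b–c–f–a–e–d–b is a cycle in G, G is not acyclic. Forests are exactly the graphs of treewidth ≤ 1, so tw(G) ≥ 2. Therefore the treewidth is 2.

2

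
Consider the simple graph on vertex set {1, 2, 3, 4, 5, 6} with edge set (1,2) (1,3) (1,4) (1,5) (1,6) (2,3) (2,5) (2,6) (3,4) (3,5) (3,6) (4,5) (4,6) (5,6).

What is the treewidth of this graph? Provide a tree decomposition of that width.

Each bag holds 5 vertices, so the decomposition has width 4, which upper-bounds the treewidth. Conversely, {1, 2, 3, 5, 6} is a clique of size 5, and the vertices of any clique must share a bag in every tree decomposition; so some bag has ≥ 5 vertices and tw(G) ≥ 4. The upper and lower bounds meet at 4, so that is the treewidth.

Treewidth 4.
One such decomposition:
Bags: B1 = {1, 2, 3, 5, 6}  B2 = {1, 3, 4, 5, 6}
Tree: B1–B2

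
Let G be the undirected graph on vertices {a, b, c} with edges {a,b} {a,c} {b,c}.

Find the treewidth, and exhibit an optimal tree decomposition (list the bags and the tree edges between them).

With just one bag of size 3, the width is 3 − 1 = 2, so tw(G) ≤ 2. For the lower bound, the 3 vertices {a, b, c} are pairwise adjacent, and any tree decomposition puts a clique entirely inside one bag — forcing width ≥ 2. Hence tw(G) = 2 exactly.

Treewidth 2.
Bags: B1 = {a, b, c}
Tree: (single bag)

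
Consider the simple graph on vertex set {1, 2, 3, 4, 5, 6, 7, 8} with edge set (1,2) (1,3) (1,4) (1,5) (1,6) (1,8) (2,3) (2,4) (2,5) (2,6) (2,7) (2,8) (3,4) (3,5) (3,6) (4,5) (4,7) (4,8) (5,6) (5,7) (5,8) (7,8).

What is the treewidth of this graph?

A width-4 tree decomposition is:
Bags: B1 = {1, 2, 3, 4, 5}  B2 = {1, 2, 3, 5, 6}  B3 = {1, 2, 4, 5, 8}  B4 = {2, 4, 5, 7, 8}
Tree: B1–B2, B1–B3, B3–B4
The largest bag has 5 vertices, giving width 4; this decomposition certifies tw(G) ≤ 4. Conversely, {1, 2, 4, 5, 8} is a clique of size 5, and the vertices of any clique must share a bag in every tree decomposition; so some bag has ≥ 5 vertices and tw(G) ≥ 4. Combining the bounds, tw(G) = 4.

4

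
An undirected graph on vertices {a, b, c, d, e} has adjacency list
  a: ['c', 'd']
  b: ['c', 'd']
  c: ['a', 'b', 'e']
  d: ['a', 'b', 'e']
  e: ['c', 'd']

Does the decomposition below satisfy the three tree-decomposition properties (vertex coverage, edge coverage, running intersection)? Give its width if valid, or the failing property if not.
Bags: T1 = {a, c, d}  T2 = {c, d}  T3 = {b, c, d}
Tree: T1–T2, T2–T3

A tree decomposition must satisfy three properties: every vertex lies in some bag; for every edge, both endpoints lie together in some bag; and for every vertex, the bags containing it form a connected subtree. Here vertex e appears in no bag, so the decomposition is invalid.

No — vertex e appears in no bag.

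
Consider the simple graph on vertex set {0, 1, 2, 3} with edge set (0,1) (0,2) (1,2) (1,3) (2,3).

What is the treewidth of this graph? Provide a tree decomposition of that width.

Treewidth 2.
Bags: B1 = {1, 2, 3}  B2 = {0, 1, 2}
Tree: B1–B2

The largest bag has 3 vertices, giving width 2; this decomposition certifies tw(G) ≤ 2. For the lower bound, the 3 vertices {0, 1, 2} are pairwise adjacent, and any tree decomposition puts a clique entirely inside one bag — forcing width ≥ 2. Hence tw(G) = 2 exactly.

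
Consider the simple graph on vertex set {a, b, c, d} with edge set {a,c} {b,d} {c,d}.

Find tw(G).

1

A width-1 tree decomposition is:
Bags: B1 = {a, c}  B2 = {c, d}  B3 = {b, d}
Tree: B1–B2, B2–B3
Each bag holds 2 vertices, so the decomposition has width 1, which upper-bounds the treewidth. Any graph with an edge has treewidth ≥ 1, and G has the edge c–a. Combining the bounds, tw(G) = 1.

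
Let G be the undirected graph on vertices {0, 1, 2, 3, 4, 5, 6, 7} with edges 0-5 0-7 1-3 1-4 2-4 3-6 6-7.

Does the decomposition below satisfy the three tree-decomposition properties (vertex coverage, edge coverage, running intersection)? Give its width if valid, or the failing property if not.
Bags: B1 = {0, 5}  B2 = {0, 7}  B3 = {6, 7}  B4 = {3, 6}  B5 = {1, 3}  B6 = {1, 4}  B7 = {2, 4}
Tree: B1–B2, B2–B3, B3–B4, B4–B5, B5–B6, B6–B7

Yes; width 1.

Every vertex of G appears in some bag (union = {0, 1, 2, 3, 4, 5, 6, 7}); every edge is covered by a bag; and for each vertex v the set of bags containing v is connected in the bag tree. The decomposition is therefore valid. The largest bag has 2 vertices, so the width is 1.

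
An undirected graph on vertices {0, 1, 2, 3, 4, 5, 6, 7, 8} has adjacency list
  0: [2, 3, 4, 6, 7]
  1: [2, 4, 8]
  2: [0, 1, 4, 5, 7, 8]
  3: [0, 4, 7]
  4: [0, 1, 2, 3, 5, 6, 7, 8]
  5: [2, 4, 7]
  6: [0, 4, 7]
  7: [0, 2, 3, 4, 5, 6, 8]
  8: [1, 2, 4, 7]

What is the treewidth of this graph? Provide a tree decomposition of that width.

Each bag holds 4 vertices, so the decomposition has width 3, which upper-bounds the treewidth. Conversely, {1, 2, 4, 8} is a clique of size 4, and the vertices of any clique must share a bag in every tree decomposition; so some bag has ≥ 4 vertices and tw(G) ≥ 3. Therefore the treewidth is 3.

Treewidth 3.
Bags: B1 = {0, 3, 4, 7}  B2 = {0, 2, 4, 7}  B3 = {2, 4, 7, 8}  B4 = {2, 4, 5, 7}  B5 = {0, 4, 6, 7}  B6 = {1, 2, 4, 8}
Tree: B1–B2, B2–B3, B3–B4, B1–B5, B3–B6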